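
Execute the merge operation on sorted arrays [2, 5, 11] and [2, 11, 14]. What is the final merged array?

Merging process:

Compare 2 vs 2: take 2 from left. Merged: [2]
Compare 5 vs 2: take 2 from right. Merged: [2, 2]
Compare 5 vs 11: take 5 from left. Merged: [2, 2, 5]
Compare 11 vs 11: take 11 from left. Merged: [2, 2, 5, 11]
Append remaining from right: [11, 14]. Merged: [2, 2, 5, 11, 11, 14]

Final merged array: [2, 2, 5, 11, 11, 14]
Total comparisons: 4

The merged array is [2, 2, 5, 11, 11, 14], requiring 4 comparisons. The merge step runs in O(n) time where n is the total number of elements.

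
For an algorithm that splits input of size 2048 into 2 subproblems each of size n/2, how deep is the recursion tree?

For divide and conquer with division factor 2:

Problem sizes at each level:
Level 0: 2048
Level 1: 1024
Level 2: 512
Level 3: 256
Level 4: 128
Level 5: 64
Level 6: 32
Level 7: 16
Level 8: 8
Level 9: 4
Level 10: 2
Level 11: 1

The root is level 0 and the size-1 base case is level 11 (the tree spans levels 0 through 11, i.e. 12 levels counting the root), so the depth is the number of divisions: log_2(2048) = 11

The recursion tree depth is log_2(2048) = 11. At each level, the problem size is divided by 2, so it takes 11 divisions to reduce to a base case of size 1. The algorithm makes 2 recursive calls at each level.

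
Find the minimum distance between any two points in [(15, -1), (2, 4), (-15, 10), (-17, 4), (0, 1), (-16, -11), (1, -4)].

Computing all pairwise distances among 7 points:

d((15, -1), (2, 4)) = 13.9284
d((15, -1), (-15, 10)) = 31.9531
d((15, -1), (-17, 4)) = 32.3883
d((15, -1), (0, 1)) = 15.1327
d((15, -1), (-16, -11)) = 32.573
d((15, -1), (1, -4)) = 14.3178
d((2, 4), (-15, 10)) = 18.0278
d((2, 4), (-17, 4)) = 19.0
d((2, 4), (0, 1)) = 3.6056 <-- minimum
d((2, 4), (-16, -11)) = 23.4307
d((2, 4), (1, -4)) = 8.0623
d((-15, 10), (-17, 4)) = 6.3246
d((-15, 10), (0, 1)) = 17.4929
d((-15, 10), (-16, -11)) = 21.0238
d((-15, 10), (1, -4)) = 21.2603
d((-17, 4), (0, 1)) = 17.2627
d((-17, 4), (-16, -11)) = 15.0333
d((-17, 4), (1, -4)) = 19.6977
d((0, 1), (-16, -11)) = 20.0
d((0, 1), (1, -4)) = 5.099
d((-16, -11), (1, -4)) = 18.3848

Closest pair: (2, 4) and (0, 1) with distance 3.6056

The closest pair is (2, 4) and (0, 1) with Euclidean distance 3.6056. For 7 points, brute-force pairwise comparison is shown above. For large n, the divide-and-conquer algorithm (sort by x, recurse on halves, check the dividing strip) achieves O(n log n).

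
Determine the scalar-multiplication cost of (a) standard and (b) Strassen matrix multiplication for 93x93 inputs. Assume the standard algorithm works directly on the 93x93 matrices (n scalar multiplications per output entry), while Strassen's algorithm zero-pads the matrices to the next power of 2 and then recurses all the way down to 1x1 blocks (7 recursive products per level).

Matrix multiplication for 93x93 matrices:

Strassen's algorithm requires power-of-2 dimensions. Pad 93x93 to 128x128 (next power of 2).

Standard algorithm: 93^3 = 804357 multiplications
Strassen's algorithm: 7^(log2(128)) = 7^7 = 823543 multiplications
Difference: 804357 - 823543 = -19186 (Strassen uses MORE here due to padding overhead — for small or just-over-power-of-2 n, padding can outweigh the per-level savings)

Standard: 804357 multiplications (93^3). Strassen: 823543 multiplications (7^7, after padding to 128x128). Strassen reduces 8 recursive multiplications to 7 at each level.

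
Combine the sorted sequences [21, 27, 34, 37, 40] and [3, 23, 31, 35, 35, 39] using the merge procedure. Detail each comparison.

Merging process:

Compare 21 vs 3: take 3 from right. Merged: [3]
Compare 21 vs 23: take 21 from left. Merged: [3, 21]
Compare 27 vs 23: take 23 from right. Merged: [3, 21, 23]
Compare 27 vs 31: take 27 from left. Merged: [3, 21, 23, 27]
Compare 34 vs 31: take 31 from right. Merged: [3, 21, 23, 27, 31]
Compare 34 vs 35: take 34 from left. Merged: [3, 21, 23, 27, 31, 34]
Compare 37 vs 35: take 35 from right. Merged: [3, 21, 23, 27, 31, 34, 35]
Compare 37 vs 35: take 35 from right. Merged: [3, 21, 23, 27, 31, 34, 35, 35]
Compare 37 vs 39: take 37 from left. Merged: [3, 21, 23, 27, 31, 34, 35, 35, 37]
Compare 40 vs 39: take 39 from right. Merged: [3, 21, 23, 27, 31, 34, 35, 35, 37, 39]
Append remaining from left: [40]. Merged: [3, 21, 23, 27, 31, 34, 35, 35, 37, 39, 40]

Final merged array: [3, 21, 23, 27, 31, 34, 35, 35, 37, 39, 40]
Total comparisons: 10

The merged array is [3, 21, 23, 27, 31, 34, 35, 35, 37, 39, 40], requiring 10 comparisons. The merge step runs in O(n) time where n is the total number of elements.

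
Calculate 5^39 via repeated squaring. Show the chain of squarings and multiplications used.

Computing 5^39 by squaring (build up from 5^1; each line after the first costs one multiplication):

5^1 = 5
5^2 = (5^1)^2 = 5^2 = 25
5^4 = (5^2)^2 = 25^2 = 625
5^8 = (5^4)^2 = 625^2 = 390625
5^9 = 5 * 5^8 = 5 * 390625 = 1953125
5^18 = (5^9)^2 = 1953125^2 = 3814697265625
5^19 = 5 * 5^18 = 5 * 3814697265625 = 19073486328125
5^38 = (5^19)^2 = 19073486328125^2 = 363797880709171295166015625
5^39 = 5 * 5^38 = 5 * 363797880709171295166015625 = 1818989403545856475830078125

Result: 1818989403545856475830078125
Multiplications needed: 8 (8 lines after 5^1)

5^39 = 1818989403545856475830078125. Using exponentiation by squaring, this requires 8 multiplications. The key idea: if the exponent is even, square the half-power; if odd, multiply by the base once.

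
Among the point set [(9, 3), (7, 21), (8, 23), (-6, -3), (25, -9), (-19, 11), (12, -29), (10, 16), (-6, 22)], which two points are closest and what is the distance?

Computing all pairwise distances among 9 points:

d((9, 3), (7, 21)) = 18.1108
d((9, 3), (8, 23)) = 20.025
d((9, 3), (-6, -3)) = 16.1555
d((9, 3), (25, -9)) = 20.0
d((9, 3), (-19, 11)) = 29.1204
d((9, 3), (12, -29)) = 32.1403
d((9, 3), (10, 16)) = 13.0384
d((9, 3), (-6, 22)) = 24.2074
d((7, 21), (8, 23)) = 2.2361 <-- minimum
d((7, 21), (-6, -3)) = 27.2947
d((7, 21), (25, -9)) = 34.9857
d((7, 21), (-19, 11)) = 27.8568
d((7, 21), (12, -29)) = 50.2494
d((7, 21), (10, 16)) = 5.831
d((7, 21), (-6, 22)) = 13.0384
d((8, 23), (-6, -3)) = 29.5296
d((8, 23), (25, -9)) = 36.2353
d((8, 23), (-19, 11)) = 29.5466
d((8, 23), (12, -29)) = 52.1536
d((8, 23), (10, 16)) = 7.2801
d((8, 23), (-6, 22)) = 14.0357
d((-6, -3), (25, -9)) = 31.5753
d((-6, -3), (-19, 11)) = 19.105
d((-6, -3), (12, -29)) = 31.6228
d((-6, -3), (10, 16)) = 24.8395
d((-6, -3), (-6, 22)) = 25.0
d((25, -9), (-19, 11)) = 48.3322
d((25, -9), (12, -29)) = 23.8537
d((25, -9), (10, 16)) = 29.1548
d((25, -9), (-6, 22)) = 43.8406
d((-19, 11), (12, -29)) = 50.6063
d((-19, 11), (10, 16)) = 29.4279
d((-19, 11), (-6, 22)) = 17.0294
d((12, -29), (10, 16)) = 45.0444
d((12, -29), (-6, 22)) = 54.0833
d((10, 16), (-6, 22)) = 17.088

Closest pair: (7, 21) and (8, 23) with distance 2.2361

The closest pair is (7, 21) and (8, 23) with Euclidean distance 2.2361. For 9 points, brute-force pairwise comparison is shown above. For large n, the divide-and-conquer algorithm (sort by x, recurse on halves, check the dividing strip) achieves O(n log n).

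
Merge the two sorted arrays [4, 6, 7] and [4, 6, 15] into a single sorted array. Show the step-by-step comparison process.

Merging process:

Compare 4 vs 4: take 4 from left. Merged: [4]
Compare 6 vs 4: take 4 from right. Merged: [4, 4]
Compare 6 vs 6: take 6 from left. Merged: [4, 4, 6]
Compare 7 vs 6: take 6 from right. Merged: [4, 4, 6, 6]
Compare 7 vs 15: take 7 from left. Merged: [4, 4, 6, 6, 7]
Append remaining from right: [15]. Merged: [4, 4, 6, 6, 7, 15]

Final merged array: [4, 4, 6, 6, 7, 15]
Total comparisons: 5

The merged array is [4, 4, 6, 6, 7, 15], requiring 5 comparisons. The merge step runs in O(n) time where n is the total number of elements.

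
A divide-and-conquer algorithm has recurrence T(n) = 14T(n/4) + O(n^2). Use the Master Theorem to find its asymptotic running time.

Master Theorem for T(n) = 14T(n/4) + O(n^2):

a = 14, b = 4, c = 2
log_b(a) = log_4(14) = 1.9037

Case 3: c = 2 > log_4(14) = 1.9037
T(n) = O(n^2) = O(n^2)

For T(n) = 14T(n/4) + O(n^2): log_4(14) = 1.9037. This is Case 3 of the Master Theorem (c > log_b(a), work dominated by root), giving O(n^2).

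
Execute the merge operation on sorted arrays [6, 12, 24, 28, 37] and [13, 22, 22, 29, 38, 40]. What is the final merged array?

Merging process:

Compare 6 vs 13: take 6 from left. Merged: [6]
Compare 12 vs 13: take 12 from left. Merged: [6, 12]
Compare 24 vs 13: take 13 from right. Merged: [6, 12, 13]
Compare 24 vs 22: take 22 from right. Merged: [6, 12, 13, 22]
Compare 24 vs 22: take 22 from right. Merged: [6, 12, 13, 22, 22]
Compare 24 vs 29: take 24 from left. Merged: [6, 12, 13, 22, 22, 24]
Compare 28 vs 29: take 28 from left. Merged: [6, 12, 13, 22, 22, 24, 28]
Compare 37 vs 29: take 29 from right. Merged: [6, 12, 13, 22, 22, 24, 28, 29]
Compare 37 vs 38: take 37 from left. Merged: [6, 12, 13, 22, 22, 24, 28, 29, 37]
Append remaining from right: [38, 40]. Merged: [6, 12, 13, 22, 22, 24, 28, 29, 37, 38, 40]

Final merged array: [6, 12, 13, 22, 22, 24, 28, 29, 37, 38, 40]
Total comparisons: 9

The merged array is [6, 12, 13, 22, 22, 24, 28, 29, 37, 38, 40], requiring 9 comparisons. The merge step runs in O(n) time where n is the total number of elements.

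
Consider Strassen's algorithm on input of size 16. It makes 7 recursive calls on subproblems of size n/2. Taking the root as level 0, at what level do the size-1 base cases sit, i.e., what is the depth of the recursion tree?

For divide and conquer with division factor 2:

Problem sizes at each level:
Level 0: 16
Level 1: 8
Level 2: 4
Level 3: 2
Level 4: 1

The root is level 0 and the size-1 base case is level 4 (the tree spans levels 0 through 4, i.e. 5 levels counting the root), so the depth is the number of divisions: log_2(16) = 4

The recursion tree depth is log_2(16) = 4. At each level, the problem size is divided by 2, so it takes 4 divisions to reduce to a base case of size 1. The algorithm makes 7 recursive calls at each level.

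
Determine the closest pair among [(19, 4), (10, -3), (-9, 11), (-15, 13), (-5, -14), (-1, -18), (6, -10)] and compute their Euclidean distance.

Computing all pairwise distances among 7 points:

d((19, 4), (10, -3)) = 11.4018
d((19, 4), (-9, 11)) = 28.8617
d((19, 4), (-15, 13)) = 35.171
d((19, 4), (-5, -14)) = 30.0
d((19, 4), (-1, -18)) = 29.7321
d((19, 4), (6, -10)) = 19.105
d((10, -3), (-9, 11)) = 23.6008
d((10, -3), (-15, 13)) = 29.6816
d((10, -3), (-5, -14)) = 18.6011
d((10, -3), (-1, -18)) = 18.6011
d((10, -3), (6, -10)) = 8.0623
d((-9, 11), (-15, 13)) = 6.3246
d((-9, 11), (-5, -14)) = 25.318
d((-9, 11), (-1, -18)) = 30.0832
d((-9, 11), (6, -10)) = 25.807
d((-15, 13), (-5, -14)) = 28.7924
d((-15, 13), (-1, -18)) = 34.0147
d((-15, 13), (6, -10)) = 31.1448
d((-5, -14), (-1, -18)) = 5.6569 <-- minimum
d((-5, -14), (6, -10)) = 11.7047
d((-1, -18), (6, -10)) = 10.6301

Closest pair: (-5, -14) and (-1, -18) with distance 5.6569

The closest pair is (-5, -14) and (-1, -18) with Euclidean distance 5.6569. For 7 points, brute-force pairwise comparison is shown above. For large n, the divide-and-conquer algorithm (sort by x, recurse on halves, check the dividing strip) achieves O(n log n).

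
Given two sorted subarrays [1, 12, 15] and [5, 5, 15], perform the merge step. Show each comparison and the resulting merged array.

Merging process:

Compare 1 vs 5: take 1 from left. Merged: [1]
Compare 12 vs 5: take 5 from right. Merged: [1, 5]
Compare 12 vs 5: take 5 from right. Merged: [1, 5, 5]
Compare 12 vs 15: take 12 from left. Merged: [1, 5, 5, 12]
Compare 15 vs 15: take 15 from left. Merged: [1, 5, 5, 12, 15]
Append remaining from right: [15]. Merged: [1, 5, 5, 12, 15, 15]

Final merged array: [1, 5, 5, 12, 15, 15]
Total comparisons: 5

The merged array is [1, 5, 5, 12, 15, 15], requiring 5 comparisons. The merge step runs in O(n) time where n is the total number of elements.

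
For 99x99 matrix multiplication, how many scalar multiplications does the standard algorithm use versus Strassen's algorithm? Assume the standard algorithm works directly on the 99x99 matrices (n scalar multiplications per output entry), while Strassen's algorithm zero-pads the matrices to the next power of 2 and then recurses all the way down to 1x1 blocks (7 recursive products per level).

Matrix multiplication for 99x99 matrices:

Strassen's algorithm requires power-of-2 dimensions. Pad 99x99 to 128x128 (next power of 2).

Standard algorithm: 99^3 = 970299 multiplications
Strassen's algorithm: 7^(log2(128)) = 7^7 = 823543 multiplications
Savings: 970299 - 823543 = 146756 multiplications

Standard: 970299 multiplications (99^3). Strassen: 823543 multiplications (7^7, after padding to 128x128). Strassen reduces 8 recursive multiplications to 7 at each level.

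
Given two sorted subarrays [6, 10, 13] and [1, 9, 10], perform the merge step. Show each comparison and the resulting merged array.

Merging process:

Compare 6 vs 1: take 1 from right. Merged: [1]
Compare 6 vs 9: take 6 from left. Merged: [1, 6]
Compare 10 vs 9: take 9 from right. Merged: [1, 6, 9]
Compare 10 vs 10: take 10 from left. Merged: [1, 6, 9, 10]
Compare 13 vs 10: take 10 from right. Merged: [1, 6, 9, 10, 10]
Append remaining from left: [13]. Merged: [1, 6, 9, 10, 10, 13]

Final merged array: [1, 6, 9, 10, 10, 13]
Total comparisons: 5

The merged array is [1, 6, 9, 10, 10, 13], requiring 5 comparisons. The merge step runs in O(n) time where n is the total number of elements.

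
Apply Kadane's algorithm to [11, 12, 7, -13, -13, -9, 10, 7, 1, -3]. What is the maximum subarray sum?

Using Kadane's algorithm on [11, 12, 7, -13, -13, -9, 10, 7, 1, -3]:

Scanning through the array:
Position 1 (value 12): max_ending_here = 23, max_so_far = 23
Position 2 (value 7): max_ending_here = 30, max_so_far = 30
Position 3 (value -13): max_ending_here = 17, max_so_far = 30
Position 4 (value -13): max_ending_here = 4, max_so_far = 30
Position 5 (value -9): max_ending_here = -5, max_so_far = 30
Position 6 (value 10): max_ending_here = 10, max_so_far = 30
Position 7 (value 7): max_ending_here = 17, max_so_far = 30
Position 8 (value 1): max_ending_here = 18, max_so_far = 30
Position 9 (value -3): max_ending_here = 15, max_so_far = 30

Maximum subarray: [11, 12, 7]
Maximum sum: 30

The maximum subarray is [11, 12, 7] with sum 30. This subarray runs from index 0 to index 2.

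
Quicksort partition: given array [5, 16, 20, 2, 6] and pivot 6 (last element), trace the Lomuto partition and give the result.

Lomuto partition with pivot = 6:

Initial array: [5, 16, 20, 2, 6]

arr[0]=5 <= 6: swap with position 0, array becomes [5, 16, 20, 2, 6]
arr[1]=16 > 6: no swap
arr[2]=20 > 6: no swap
arr[3]=2 <= 6: swap with position 1, array becomes [5, 2, 20, 16, 6]

Place pivot at position 2: [5, 2, 6, 16, 20]
Pivot position: 2

After partitioning with pivot 6, the array becomes [5, 2, 6, 16, 20]. The pivot is placed at index 2. All elements to the left of the pivot are <= 6, and all elements to the right are > 6.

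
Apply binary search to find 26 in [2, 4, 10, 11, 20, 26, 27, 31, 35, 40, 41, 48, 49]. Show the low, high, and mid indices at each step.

Binary search for 26 in [2, 4, 10, 11, 20, 26, 27, 31, 35, 40, 41, 48, 49]:

lo=0, hi=12, mid=6, arr[mid]=27 -> 27 > 26, search left half
lo=0, hi=5, mid=2, arr[mid]=10 -> 10 < 26, search right half
lo=3, hi=5, mid=4, arr[mid]=20 -> 20 < 26, search right half
lo=5, hi=5, mid=5, arr[mid]=26 -> Found target at index 5!

Binary search finds 26 at index 5 after 4 comparisons. The search repeatedly halves the search space by comparing with the middle element.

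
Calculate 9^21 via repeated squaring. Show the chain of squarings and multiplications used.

Computing 9^21 by squaring (build up from 9^1; each line after the first costs one multiplication):

9^1 = 9
9^2 = (9^1)^2 = 9^2 = 81
9^4 = (9^2)^2 = 81^2 = 6561
9^5 = 9 * 9^4 = 9 * 6561 = 59049
9^10 = (9^5)^2 = 59049^2 = 3486784401
9^20 = (9^10)^2 = 3486784401^2 = 12157665459056928801
9^21 = 9 * 9^20 = 9 * 12157665459056928801 = 109418989131512359209

Result: 109418989131512359209
Multiplications needed: 6 (6 lines after 9^1)

9^21 = 109418989131512359209. Using exponentiation by squaring, this requires 6 multiplications. The key idea: if the exponent is even, square the half-power; if odd, multiply by the base once.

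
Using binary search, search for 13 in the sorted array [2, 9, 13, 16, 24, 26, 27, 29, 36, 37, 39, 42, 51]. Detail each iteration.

Binary search for 13 in [2, 9, 13, 16, 24, 26, 27, 29, 36, 37, 39, 42, 51]:

lo=0, hi=12, mid=6, arr[mid]=27 -> 27 > 13, search left half
lo=0, hi=5, mid=2, arr[mid]=13 -> Found target at index 2!

Binary search finds 13 at index 2 after 2 comparisons. The search repeatedly halves the search space by comparing with the middle element.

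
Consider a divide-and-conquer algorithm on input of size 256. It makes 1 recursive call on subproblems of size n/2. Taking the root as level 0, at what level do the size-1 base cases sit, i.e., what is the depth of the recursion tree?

For divide and conquer with division factor 2:

Problem sizes at each level:
Level 0: 256
Level 1: 128
Level 2: 64
Level 3: 32
Level 4: 16
Level 5: 8
Level 6: 4
Level 7: 2
Level 8: 1

The root is level 0 and the size-1 base case is level 8 (the tree spans levels 0 through 8, i.e. 9 levels counting the root), so the depth is the number of divisions: log_2(256) = 8

The recursion tree depth is log_2(256) = 8. At each level, the problem size is divided by 2, so it takes 8 divisions to reduce to a base case of size 1. The algorithm makes 1 recursive call at each level.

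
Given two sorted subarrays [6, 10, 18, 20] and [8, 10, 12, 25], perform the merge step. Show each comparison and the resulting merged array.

Merging process:

Compare 6 vs 8: take 6 from left. Merged: [6]
Compare 10 vs 8: take 8 from right. Merged: [6, 8]
Compare 10 vs 10: take 10 from left. Merged: [6, 8, 10]
Compare 18 vs 10: take 10 from right. Merged: [6, 8, 10, 10]
Compare 18 vs 12: take 12 from right. Merged: [6, 8, 10, 10, 12]
Compare 18 vs 25: take 18 from left. Merged: [6, 8, 10, 10, 12, 18]
Compare 20 vs 25: take 20 from left. Merged: [6, 8, 10, 10, 12, 18, 20]
Append remaining from right: [25]. Merged: [6, 8, 10, 10, 12, 18, 20, 25]

Final merged array: [6, 8, 10, 10, 12, 18, 20, 25]
Total comparisons: 7

The merged array is [6, 8, 10, 10, 12, 18, 20, 25], requiring 7 comparisons. The merge step runs in O(n) time where n is the total number of elements.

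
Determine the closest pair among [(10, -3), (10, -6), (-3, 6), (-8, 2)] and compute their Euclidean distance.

Computing all pairwise distances among 4 points:

d((10, -3), (10, -6)) = 3.0 <-- minimum
d((10, -3), (-3, 6)) = 15.8114
d((10, -3), (-8, 2)) = 18.6815
d((10, -6), (-3, 6)) = 17.6918
d((10, -6), (-8, 2)) = 19.6977
d((-3, 6), (-8, 2)) = 6.4031

Closest pair: (10, -3) and (10, -6) with distance 3.0

The closest pair is (10, -3) and (10, -6) with Euclidean distance 3.0. For 4 points, brute-force pairwise comparison is shown above. For large n, the divide-and-conquer algorithm (sort by x, recurse on halves, check the dividing strip) achieves O(n log n).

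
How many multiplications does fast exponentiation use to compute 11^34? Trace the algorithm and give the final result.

Computing 11^34 by squaring (build up from 11^1; each line after the first costs one multiplication):

11^1 = 11
11^2 = (11^1)^2 = 11^2 = 121
11^4 = (11^2)^2 = 121^2 = 14641
11^8 = (11^4)^2 = 14641^2 = 214358881
11^16 = (11^8)^2 = 214358881^2 = 45949729863572161
11^17 = 11 * 11^16 = 11 * 45949729863572161 = 505447028499293771
11^34 = (11^17)^2 = 505447028499293771^2 = 255476698618765889551019445759400441

Result: 255476698618765889551019445759400441
Multiplications needed: 6 (6 lines after 11^1)

11^34 = 255476698618765889551019445759400441. Using exponentiation by squaring, this requires 6 multiplications. The key idea: if the exponent is even, square the half-power; if odd, multiply by the base once.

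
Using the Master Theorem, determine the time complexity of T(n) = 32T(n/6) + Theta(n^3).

Master Theorem for T(n) = 32T(n/6) + O(n^3):

a = 32, b = 6, c = 3
log_b(a) = log_6(32) = 1.9343

Case 3: c = 3 > log_6(32) = 1.9343
T(n) = O(n^3) = O(n^3)

For T(n) = 32T(n/6) + O(n^3): log_6(32) = 1.9343. This is Case 3 of the Master Theorem (c > log_b(a), work dominated by root), giving O(n^3).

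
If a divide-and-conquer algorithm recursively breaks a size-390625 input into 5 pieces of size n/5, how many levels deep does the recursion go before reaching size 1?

For divide and conquer with division factor 5:

Problem sizes at each level:
Level 0: 390625
Level 1: 78125
Level 2: 15625
Level 3: 3125
Level 4: 625
Level 5: 125
Level 6: 25
Level 7: 5
Level 8: 1

The root is level 0 and the size-1 base case is level 8 (the tree spans levels 0 through 8, i.e. 9 levels counting the root), so the depth is the number of divisions: log_5(390625) = 8

The recursion tree depth is log_5(390625) = 8. At each level, the problem size is divided by 5, so it takes 8 divisions to reduce to a base case of size 1. The algorithm makes 5 recursive calls at each level.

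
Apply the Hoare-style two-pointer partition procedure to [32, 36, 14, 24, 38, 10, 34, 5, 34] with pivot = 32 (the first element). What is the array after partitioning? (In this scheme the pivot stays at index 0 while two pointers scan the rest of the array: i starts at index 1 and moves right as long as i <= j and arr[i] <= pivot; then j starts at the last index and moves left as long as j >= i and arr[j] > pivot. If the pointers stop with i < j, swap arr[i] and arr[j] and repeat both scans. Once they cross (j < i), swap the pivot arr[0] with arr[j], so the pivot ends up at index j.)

Hoare-style two-pointer partition with pivot = 32:

Initial array: [32, 36, 14, 24, 38, 10, 34, 5, 34]

Pointers start at i = 1, j = 8.
i stops at index 1 (arr[1]=36 > 32), j stops at index 7 (arr[7]=5 <= 32): swap arr[1] and arr[7], array becomes [32, 5, 14, 24, 38, 10, 34, 36, 34]
i stops at index 4 (arr[4]=38 > 32), j stops at index 5 (arr[5]=10 <= 32): swap arr[4] and arr[5], array becomes [32, 5, 14, 24, 10, 38, 34, 36, 34]
i ends at 5, j ends at 4: the pointers have crossed (j < i), so scanning stops.

Swap pivot arr[0] with arr[4] to place pivot at position 4: [10, 5, 14, 24, 32, 38, 34, 36, 34]
Pivot position: 4

After partitioning with pivot 32, the array becomes [10, 5, 14, 24, 32, 38, 34, 36, 34]. The pivot is placed at index 4. All elements to the left of the pivot are <= 32, and all elements to the right are > 32.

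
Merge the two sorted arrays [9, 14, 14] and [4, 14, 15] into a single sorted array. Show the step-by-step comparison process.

Merging process:

Compare 9 vs 4: take 4 from right. Merged: [4]
Compare 9 vs 14: take 9 from left. Merged: [4, 9]
Compare 14 vs 14: take 14 from left. Merged: [4, 9, 14]
Compare 14 vs 14: take 14 from left. Merged: [4, 9, 14, 14]
Append remaining from right: [14, 15]. Merged: [4, 9, 14, 14, 14, 15]

Final merged array: [4, 9, 14, 14, 14, 15]
Total comparisons: 4

The merged array is [4, 9, 14, 14, 14, 15], requiring 4 comparisons. The merge step runs in O(n) time where n is the total number of elements.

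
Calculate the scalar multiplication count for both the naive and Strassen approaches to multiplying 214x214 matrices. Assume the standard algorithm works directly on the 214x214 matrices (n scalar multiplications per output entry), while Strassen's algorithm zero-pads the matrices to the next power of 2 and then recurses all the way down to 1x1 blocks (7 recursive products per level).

Matrix multiplication for 214x214 matrices:

Strassen's algorithm requires power-of-2 dimensions. Pad 214x214 to 256x256 (next power of 2).

Standard algorithm: 214^3 = 9800344 multiplications
Strassen's algorithm: 7^(log2(256)) = 7^8 = 5764801 multiplications
Savings: 9800344 - 5764801 = 4035543 multiplications

Standard: 9800344 multiplications (214^3). Strassen: 5764801 multiplications (7^8, after padding to 256x256). Strassen reduces 8 recursive multiplications to 7 at each level.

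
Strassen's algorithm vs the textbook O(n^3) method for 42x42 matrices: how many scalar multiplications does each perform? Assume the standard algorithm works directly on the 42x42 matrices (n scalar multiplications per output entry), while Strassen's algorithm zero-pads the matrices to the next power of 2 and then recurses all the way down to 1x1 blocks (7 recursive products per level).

Matrix multiplication for 42x42 matrices:

Strassen's algorithm requires power-of-2 dimensions. Pad 42x42 to 64x64 (next power of 2).

Standard algorithm: 42^3 = 74088 multiplications
Strassen's algorithm: 7^(log2(64)) = 7^6 = 117649 multiplications
Difference: 74088 - 117649 = -43561 (Strassen uses MORE here due to padding overhead — for small or just-over-power-of-2 n, padding can outweigh the per-level savings)

Standard: 74088 multiplications (42^3). Strassen: 117649 multiplications (7^6, after padding to 64x64). Strassen reduces 8 recursive multiplications to 7 at each level.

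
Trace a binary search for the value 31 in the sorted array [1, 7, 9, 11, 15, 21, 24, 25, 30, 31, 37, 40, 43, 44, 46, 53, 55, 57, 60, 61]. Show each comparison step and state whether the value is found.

Binary search for 31 in [1, 7, 9, 11, 15, 21, 24, 25, 30, 31, 37, 40, 43, 44, 46, 53, 55, 57, 60, 61]:

lo=0, hi=19, mid=9, arr[mid]=31 -> Found target at index 9!

Binary search finds 31 at index 9 after 1 comparisons. The search repeatedly halves the search space by comparing with the middle element.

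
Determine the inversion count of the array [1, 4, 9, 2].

Finding inversions in [1, 4, 9, 2]:

(1, 3): arr[1]=4 > arr[3]=2
(2, 3): arr[2]=9 > arr[3]=2

Total inversions: 2

The array has 2 inversion(s): (1,3), (2,3). Each pair (i,j) satisfies i < j and arr[i] > arr[j].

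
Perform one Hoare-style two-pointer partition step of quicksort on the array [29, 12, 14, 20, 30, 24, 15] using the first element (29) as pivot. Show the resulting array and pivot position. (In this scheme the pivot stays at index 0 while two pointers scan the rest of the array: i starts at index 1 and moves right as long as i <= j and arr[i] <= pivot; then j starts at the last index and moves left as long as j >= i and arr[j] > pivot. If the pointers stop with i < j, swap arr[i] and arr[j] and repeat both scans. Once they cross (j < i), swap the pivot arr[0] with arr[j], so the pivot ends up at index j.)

Hoare-style two-pointer partition with pivot = 29:

Initial array: [29, 12, 14, 20, 30, 24, 15]

Pointers start at i = 1, j = 6.
i stops at index 4 (arr[4]=30 > 29), j stops at index 6 (arr[6]=15 <= 29): swap arr[4] and arr[6], array becomes [29, 12, 14, 20, 15, 24, 30]
i ends at 6, j ends at 5: the pointers have crossed (j < i), so scanning stops.

Swap pivot arr[0] with arr[5] to place pivot at position 5: [24, 12, 14, 20, 15, 29, 30]
Pivot position: 5

After partitioning with pivot 29, the array becomes [24, 12, 14, 20, 15, 29, 30]. The pivot is placed at index 5. All elements to the left of the pivot are <= 29, and all elements to the right are > 29.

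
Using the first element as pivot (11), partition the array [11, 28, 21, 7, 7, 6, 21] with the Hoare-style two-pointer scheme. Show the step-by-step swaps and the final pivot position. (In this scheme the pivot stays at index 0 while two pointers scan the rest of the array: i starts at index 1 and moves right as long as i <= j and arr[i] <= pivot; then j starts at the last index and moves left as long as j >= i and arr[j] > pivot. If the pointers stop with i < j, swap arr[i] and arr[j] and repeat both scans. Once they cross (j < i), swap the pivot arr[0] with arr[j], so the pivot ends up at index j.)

Hoare-style two-pointer partition with pivot = 11:

Initial array: [11, 28, 21, 7, 7, 6, 21]

Pointers start at i = 1, j = 6.
i stops at index 1 (arr[1]=28 > 11), j stops at index 5 (arr[5]=6 <= 11): swap arr[1] and arr[5], array becomes [11, 6, 21, 7, 7, 28, 21]
i stops at index 2 (arr[2]=21 > 11), j stops at index 4 (arr[4]=7 <= 11): swap arr[2] and arr[4], array becomes [11, 6, 7, 7, 21, 28, 21]
i ends at 4, j ends at 3: the pointers have crossed (j < i), so scanning stops.

Swap pivot arr[0] with arr[3] to place pivot at position 3: [7, 6, 7, 11, 21, 28, 21]
Pivot position: 3

After partitioning with pivot 11, the array becomes [7, 6, 7, 11, 21, 28, 21]. The pivot is placed at index 3. All elements to the left of the pivot are <= 11, and all elements to the right are > 11.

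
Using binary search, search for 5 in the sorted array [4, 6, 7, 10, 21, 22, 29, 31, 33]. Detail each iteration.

Binary search for 5 in [4, 6, 7, 10, 21, 22, 29, 31, 33]:

lo=0, hi=8, mid=4, arr[mid]=21 -> 21 > 5, search left half
lo=0, hi=3, mid=1, arr[mid]=6 -> 6 > 5, search left half
lo=0, hi=0, mid=0, arr[mid]=4 -> 4 < 5, search right half
lo=1 > hi=0, target 5 not found

Binary search determines that 5 is not in the array after 3 comparisons. The search space was exhausted without finding the target.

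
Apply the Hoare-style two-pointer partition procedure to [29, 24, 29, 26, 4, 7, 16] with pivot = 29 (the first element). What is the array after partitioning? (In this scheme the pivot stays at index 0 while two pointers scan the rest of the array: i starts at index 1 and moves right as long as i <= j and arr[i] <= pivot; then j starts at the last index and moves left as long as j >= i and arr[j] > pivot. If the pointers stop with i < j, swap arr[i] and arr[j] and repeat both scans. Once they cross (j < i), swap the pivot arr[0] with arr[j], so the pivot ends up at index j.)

Hoare-style two-pointer partition with pivot = 29:

Initial array: [29, 24, 29, 26, 4, 7, 16]

Pointers start at i = 1, j = 6.
i ends at 7, j ends at 6: the pointers have crossed (j < i), so scanning stops.

Swap pivot arr[0] with arr[6] to place pivot at position 6: [16, 24, 29, 26, 4, 7, 29]
Pivot position: 6

After partitioning with pivot 29, the array becomes [16, 24, 29, 26, 4, 7, 29]. The pivot is placed at index 6. All elements to the left of the pivot are <= 29, and all elements to the right are > 29.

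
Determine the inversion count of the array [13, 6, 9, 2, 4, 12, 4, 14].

Finding inversions in [13, 6, 9, 2, 4, 12, 4, 14]:

(0, 1): arr[0]=13 > arr[1]=6
(0, 2): arr[0]=13 > arr[2]=9
(0, 3): arr[0]=13 > arr[3]=2
(0, 4): arr[0]=13 > arr[4]=4
(0, 5): arr[0]=13 > arr[5]=12
(0, 6): arr[0]=13 > arr[6]=4
(1, 3): arr[1]=6 > arr[3]=2
(1, 4): arr[1]=6 > arr[4]=4
(1, 6): arr[1]=6 > arr[6]=4
(2, 3): arr[2]=9 > arr[3]=2
(2, 4): arr[2]=9 > arr[4]=4
(2, 6): arr[2]=9 > arr[6]=4
(5, 6): arr[5]=12 > arr[6]=4

Total inversions: 13

The array has 13 inversion(s): (0,1), (0,2), (0,3), (0,4), (0,5), (0,6), (1,3), (1,4), (1,6), (2,3), (2,4), (2,6), (5,6). Each pair (i,j) satisfies i < j and arr[i] > arr[j].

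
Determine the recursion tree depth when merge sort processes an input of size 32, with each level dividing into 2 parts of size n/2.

For divide and conquer with division factor 2:

Problem sizes at each level:
Level 0: 32
Level 1: 16
Level 2: 8
Level 3: 4
Level 4: 2
Level 5: 1

The root is level 0 and the size-1 base case is level 5 (the tree spans levels 0 through 5, i.e. 6 levels counting the root), so the depth is the number of divisions: log_2(32) = 5

The recursion tree depth is log_2(32) = 5. At each level, the problem size is divided by 2, so it takes 5 divisions to reduce to a base case of size 1. The algorithm makes 2 recursive calls at each level.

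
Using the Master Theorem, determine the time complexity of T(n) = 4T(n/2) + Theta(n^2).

Master Theorem for T(n) = 4T(n/2) + O(n^2):

a = 4, b = 2, c = 2
log_b(a) = log_2(4) = 2.0000

Case 2: c = 2 = log_2(4) = 2.0000
T(n) = O(n^2 log n) = O(n^2 log n)

For T(n) = 4T(n/2) + O(n^2): log_2(4) = 2.0000. This is Case 2 of the Master Theorem (c = log_b(a), equal work at all levels), giving O(n^2 log n).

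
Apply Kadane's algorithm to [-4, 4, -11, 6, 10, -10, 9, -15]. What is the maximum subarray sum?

Using Kadane's algorithm on [-4, 4, -11, 6, 10, -10, 9, -15]:

Scanning through the array:
Position 1 (value 4): max_ending_here = 4, max_so_far = 4
Position 2 (value -11): max_ending_here = -7, max_so_far = 4
Position 3 (value 6): max_ending_here = 6, max_so_far = 6
Position 4 (value 10): max_ending_here = 16, max_so_far = 16
Position 5 (value -10): max_ending_here = 6, max_so_far = 16
Position 6 (value 9): max_ending_here = 15, max_so_far = 16
Position 7 (value -15): max_ending_here = 0, max_so_far = 16

Maximum subarray: [6, 10]
Maximum sum: 16

The maximum subarray is [6, 10] with sum 16. This subarray runs from index 3 to index 4.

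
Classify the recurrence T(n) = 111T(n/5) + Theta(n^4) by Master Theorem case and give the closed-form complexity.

Master Theorem for T(n) = 111T(n/5) + O(n^4):

a = 111, b = 5, c = 4
log_b(a) = log_5(111) = 2.9262

Case 3: c = 4 > log_5(111) = 2.9262
T(n) = O(n^4) = O(n^4)

For T(n) = 111T(n/5) + O(n^4): log_5(111) = 2.9262. This is Case 3 of the Master Theorem (c > log_b(a), work dominated by root), giving O(n^4).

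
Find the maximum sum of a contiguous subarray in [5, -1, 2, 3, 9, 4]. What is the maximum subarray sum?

Using Kadane's algorithm on [5, -1, 2, 3, 9, 4]:

Scanning through the array:
Position 1 (value -1): max_ending_here = 4, max_so_far = 5
Position 2 (value 2): max_ending_here = 6, max_so_far = 6
Position 3 (value 3): max_ending_here = 9, max_so_far = 9
Position 4 (value 9): max_ending_here = 18, max_so_far = 18
Position 5 (value 4): max_ending_here = 22, max_so_far = 22

Maximum subarray: [5, -1, 2, 3, 9, 4]
Maximum sum: 22

The maximum subarray is [5, -1, 2, 3, 9, 4] with sum 22. This subarray runs from index 0 to index 5.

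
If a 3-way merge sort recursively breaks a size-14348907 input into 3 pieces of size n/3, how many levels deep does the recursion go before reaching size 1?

For divide and conquer with division factor 3:

Problem sizes at each level:
Level 0: 14348907
Level 1: 4782969
Level 2: 1594323
Level 3: 531441
Level 4: 177147
Level 5: 59049
Level 6: 19683
Level 7: 6561
Level 8: 2187
Level 9: 729
Level 10: 243
Level 11: 81
Level 12: 27
Level 13: 9
Level 14: 3
Level 15: 1

The root is level 0 and the size-1 base case is level 15 (the tree spans levels 0 through 15, i.e. 16 levels counting the root), so the depth is the number of divisions: log_3(14348907) = 15

The recursion tree depth is log_3(14348907) = 15. At each level, the problem size is divided by 3, so it takes 15 divisions to reduce to a base case of size 1. The algorithm makes 3 recursive calls at each level.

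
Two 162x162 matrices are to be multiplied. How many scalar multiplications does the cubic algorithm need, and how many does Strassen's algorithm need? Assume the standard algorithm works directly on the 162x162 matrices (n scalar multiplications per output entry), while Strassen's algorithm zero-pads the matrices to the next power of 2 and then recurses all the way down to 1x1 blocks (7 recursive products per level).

Matrix multiplication for 162x162 matrices:

Strassen's algorithm requires power-of-2 dimensions. Pad 162x162 to 256x256 (next power of 2).

Standard algorithm: 162^3 = 4251528 multiplications
Strassen's algorithm: 7^(log2(256)) = 7^8 = 5764801 multiplications
Difference: 4251528 - 5764801 = -1513273 (Strassen uses MORE here due to padding overhead — for small or just-over-power-of-2 n, padding can outweigh the per-level savings)

Standard: 4251528 multiplications (162^3). Strassen: 5764801 multiplications (7^8, after padding to 256x256). Strassen reduces 8 recursive multiplications to 7 at each level.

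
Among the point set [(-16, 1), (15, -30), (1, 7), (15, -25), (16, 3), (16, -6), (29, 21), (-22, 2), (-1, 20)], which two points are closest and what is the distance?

Computing all pairwise distances among 9 points:

d((-16, 1), (15, -30)) = 43.8406
d((-16, 1), (1, 7)) = 18.0278
d((-16, 1), (15, -25)) = 40.4599
d((-16, 1), (16, 3)) = 32.0624
d((-16, 1), (16, -6)) = 32.7567
d((-16, 1), (29, 21)) = 49.2443
d((-16, 1), (-22, 2)) = 6.0828
d((-16, 1), (-1, 20)) = 24.2074
d((15, -30), (1, 7)) = 39.5601
d((15, -30), (15, -25)) = 5.0 <-- minimum
d((15, -30), (16, 3)) = 33.0151
d((15, -30), (16, -6)) = 24.0208
d((15, -30), (29, 21)) = 52.8867
d((15, -30), (-22, 2)) = 48.9183
d((15, -30), (-1, 20)) = 52.4976
d((1, 7), (15, -25)) = 34.9285
d((1, 7), (16, 3)) = 15.5242
d((1, 7), (16, -6)) = 19.8494
d((1, 7), (29, 21)) = 31.305
d((1, 7), (-22, 2)) = 23.5372
d((1, 7), (-1, 20)) = 13.1529
d((15, -25), (16, 3)) = 28.0179
d((15, -25), (16, -6)) = 19.0263
d((15, -25), (29, 21)) = 48.0833
d((15, -25), (-22, 2)) = 45.8039
d((15, -25), (-1, 20)) = 47.7598
d((16, 3), (16, -6)) = 9.0
d((16, 3), (29, 21)) = 22.2036
d((16, 3), (-22, 2)) = 38.0132
d((16, 3), (-1, 20)) = 24.0416
d((16, -6), (29, 21)) = 29.9666
d((16, -6), (-22, 2)) = 38.833
d((16, -6), (-1, 20)) = 31.0644
d((29, 21), (-22, 2)) = 54.4243
d((29, 21), (-1, 20)) = 30.0167
d((-22, 2), (-1, 20)) = 27.6586

Closest pair: (15, -30) and (15, -25) with distance 5.0

The closest pair is (15, -30) and (15, -25) with Euclidean distance 5.0. For 9 points, brute-force pairwise comparison is shown above. For large n, the divide-and-conquer algorithm (sort by x, recurse on halves, check the dividing strip) achieves O(n log n).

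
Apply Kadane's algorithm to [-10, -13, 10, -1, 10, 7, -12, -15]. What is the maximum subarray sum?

Using Kadane's algorithm on [-10, -13, 10, -1, 10, 7, -12, -15]:

Scanning through the array:
Position 1 (value -13): max_ending_here = -13, max_so_far = -10
Position 2 (value 10): max_ending_here = 10, max_so_far = 10
Position 3 (value -1): max_ending_here = 9, max_so_far = 10
Position 4 (value 10): max_ending_here = 19, max_so_far = 19
Position 5 (value 7): max_ending_here = 26, max_so_far = 26
Position 6 (value -12): max_ending_here = 14, max_so_far = 26
Position 7 (value -15): max_ending_here = -1, max_so_far = 26

Maximum subarray: [10, -1, 10, 7]
Maximum sum: 26

The maximum subarray is [10, -1, 10, 7] with sum 26. This subarray runs from index 2 to index 5.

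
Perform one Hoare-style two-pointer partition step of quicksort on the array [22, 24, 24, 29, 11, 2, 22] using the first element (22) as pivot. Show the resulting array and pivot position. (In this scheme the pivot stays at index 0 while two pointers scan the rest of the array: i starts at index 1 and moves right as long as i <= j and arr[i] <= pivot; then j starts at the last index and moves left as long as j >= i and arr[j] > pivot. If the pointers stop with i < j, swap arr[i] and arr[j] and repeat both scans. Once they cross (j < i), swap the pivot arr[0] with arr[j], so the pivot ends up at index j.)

Hoare-style two-pointer partition with pivot = 22:

Initial array: [22, 24, 24, 29, 11, 2, 22]

Pointers start at i = 1, j = 6.
i stops at index 1 (arr[1]=24 > 22), j stops at index 6 (arr[6]=22 <= 22): swap arr[1] and arr[6], array becomes [22, 22, 24, 29, 11, 2, 24]
i stops at index 2 (arr[2]=24 > 22), j stops at index 5 (arr[5]=2 <= 22): swap arr[2] and arr[5], array becomes [22, 22, 2, 29, 11, 24, 24]
i stops at index 3 (arr[3]=29 > 22), j stops at index 4 (arr[4]=11 <= 22): swap arr[3] and arr[4], array becomes [22, 22, 2, 11, 29, 24, 24]
i ends at 4, j ends at 3: the pointers have crossed (j < i), so scanning stops.

Swap pivot arr[0] with arr[3] to place pivot at position 3: [11, 22, 2, 22, 29, 24, 24]
Pivot position: 3

After partitioning with pivot 22, the array becomes [11, 22, 2, 22, 29, 24, 24]. The pivot is placed at index 3. All elements to the left of the pivot are <= 22, and all elements to the right are > 22.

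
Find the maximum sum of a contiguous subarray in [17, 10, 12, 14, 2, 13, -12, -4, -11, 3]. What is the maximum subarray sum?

Using Kadane's algorithm on [17, 10, 12, 14, 2, 13, -12, -4, -11, 3]:

Scanning through the array:
Position 1 (value 10): max_ending_here = 27, max_so_far = 27
Position 2 (value 12): max_ending_here = 39, max_so_far = 39
Position 3 (value 14): max_ending_here = 53, max_so_far = 53
Position 4 (value 2): max_ending_here = 55, max_so_far = 55
Position 5 (value 13): max_ending_here = 68, max_so_far = 68
Position 6 (value -12): max_ending_here = 56, max_so_far = 68
Position 7 (value -4): max_ending_here = 52, max_so_far = 68
Position 8 (value -11): max_ending_here = 41, max_so_far = 68
Position 9 (value 3): max_ending_here = 44, max_so_far = 68

Maximum subarray: [17, 10, 12, 14, 2, 13]
Maximum sum: 68

The maximum subarray is [17, 10, 12, 14, 2, 13] with sum 68. This subarray runs from index 0 to index 5.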